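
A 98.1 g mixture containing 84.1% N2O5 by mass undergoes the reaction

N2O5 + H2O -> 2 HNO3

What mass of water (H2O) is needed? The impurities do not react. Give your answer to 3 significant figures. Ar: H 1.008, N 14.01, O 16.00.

Mass of pure N2O5 = 98.1 g × 0.841 = 82.50 g.
M(N2O5) = 2(14.01) + 5(16.00) = 108.02 g/mol.
M(H2O) = 2(1.008) + 16.00 = 18.016 g/mol.
n(N2O5) = 82.50 g / 108.02 g/mol = 0.7638 mol.
From the equation the N2O5:H2O mole ratio is 1:1, so n(H2O) = 0.7638 × 1/1 = 0.7638 mol.
Mass of H2O = 0.7638 mol × 18.016 g/mol = 13.76 g.

13.8 g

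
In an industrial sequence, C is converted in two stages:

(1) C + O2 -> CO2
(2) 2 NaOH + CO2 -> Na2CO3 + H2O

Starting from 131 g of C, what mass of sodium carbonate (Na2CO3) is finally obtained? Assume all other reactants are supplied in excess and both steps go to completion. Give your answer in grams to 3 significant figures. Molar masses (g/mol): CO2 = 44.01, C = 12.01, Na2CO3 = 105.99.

n(C) = 131.0 / 12.01 = 10.91 mol.
Step 1 gives a 1:1 ratio of C to CO2, so n(CO2) = 10.91 mol.
In step 2 the CO2:Na2CO3 ratio is 1:1, so n(Na2CO3) = 10.91 mol.
Mass of Na2CO3 = 10.91 × 105.99 = 1156 g.

1160 g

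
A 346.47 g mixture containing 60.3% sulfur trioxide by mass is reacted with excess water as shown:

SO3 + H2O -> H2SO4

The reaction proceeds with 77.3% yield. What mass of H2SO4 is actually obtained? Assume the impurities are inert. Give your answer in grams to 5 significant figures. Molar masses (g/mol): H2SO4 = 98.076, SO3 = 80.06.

197.84 g

Pure SO3 available = 346.47 g × 0.603 = 208.921 g.
n(SO3) = 208.921 g / 80.06 g/mol = 2.60956 mol.
From the equation the SO3:H2SO4 mole ratio is 1:1, so n(H2SO4) = 2.60956 × 1/1 = 2.60956 mol.
Mass of H2SO4 = 2.60956 mol × 98.076 g/mol = 255.935 g.
Actual mass collected = 255.935 g × 0.773 = 197.838 g.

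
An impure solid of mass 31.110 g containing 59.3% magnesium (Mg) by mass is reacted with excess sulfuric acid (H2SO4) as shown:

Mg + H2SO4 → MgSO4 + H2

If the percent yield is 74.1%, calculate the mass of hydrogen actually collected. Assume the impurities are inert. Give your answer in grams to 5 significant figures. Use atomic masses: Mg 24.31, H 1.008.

Pure Mg available = 31.110 g × 0.593 = 18.4482 g.
M(Mg) = 24.31 g/mol.
M(H2) = 2(1.008) = 2.016 g/mol.
n(Mg) = 18.4482 g / 24.31 g/mol = 0.758874 mol.
From the equation the Mg:H2 mole ratio is 1:1, so n(H2) = 0.758874 × 1/1 = 0.758874 mol.
Mass of H2 = 0.758874 mol × 2.016 g/mol = 1.52989 g.
Actual mass collected = 1.52989 g × 0.741 = 1.13365 g.

1.1336 g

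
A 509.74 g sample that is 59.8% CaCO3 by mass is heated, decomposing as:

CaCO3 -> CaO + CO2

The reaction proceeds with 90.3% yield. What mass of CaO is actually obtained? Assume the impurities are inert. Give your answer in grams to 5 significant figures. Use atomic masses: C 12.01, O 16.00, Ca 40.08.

Pure CaCO3 available = 509.74 g × 0.598 = 304.825 g.
M(CaCO3) = 40.08 + 12.01 + 3(16.00) = 100.09 g/mol.
M(CaO) = 40.08 + 16.00 = 56.08 g/mol.
n(CaCO3) = 304.825 g / 100.09 g/mol = 3.04550 mol.
From the equation the CaCO3:CaO mole ratio is 1:1, so n(CaO) = 3.04550 × 1/1 = 3.04550 mol.
Mass of CaO = 3.04550 mol × 56.08 g/mol = 170.792 g.
Actual mass collected = 170.792 g × 0.903 = 154.225 g.

154.23 g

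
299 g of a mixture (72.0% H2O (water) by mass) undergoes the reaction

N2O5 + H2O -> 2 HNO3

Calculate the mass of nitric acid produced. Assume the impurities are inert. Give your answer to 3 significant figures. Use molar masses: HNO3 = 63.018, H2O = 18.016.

Mass of pure H2O = 299 g × 0.720 = 215.3 g.
n(H2O) = 215.3 g / 18.016 g/mol = 11.95 mol.
From the equation the H2O:HNO3 mole ratio is 1:2, so n(HNO3) = 11.95 × 2/1 = 23.90 mol.
Mass of HNO3 = 23.90 mol × 63.018 g/mol = 1506 g.

1510 g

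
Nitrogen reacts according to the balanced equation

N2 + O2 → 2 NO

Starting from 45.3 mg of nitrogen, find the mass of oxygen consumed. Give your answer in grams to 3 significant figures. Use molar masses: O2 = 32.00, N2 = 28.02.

Convert: 45.3 mg = 0.04530 g.
n(N2) = 0.04530 g / 28.02 g/mol = 0.001617 mol.
From the equation the N2:O2 mole ratio is 1:1, so n(O2) = 0.001617 × 1/1 = 0.001617 mol.
Mass of O2 = 0.001617 mol × 32.00 g/mol = 0.05173 g.

0.0517 g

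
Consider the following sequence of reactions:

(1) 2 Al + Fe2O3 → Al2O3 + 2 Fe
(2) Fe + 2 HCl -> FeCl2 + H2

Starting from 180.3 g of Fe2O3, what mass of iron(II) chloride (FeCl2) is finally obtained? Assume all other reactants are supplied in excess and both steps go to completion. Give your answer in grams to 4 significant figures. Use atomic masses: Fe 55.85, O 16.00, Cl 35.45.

286.2 g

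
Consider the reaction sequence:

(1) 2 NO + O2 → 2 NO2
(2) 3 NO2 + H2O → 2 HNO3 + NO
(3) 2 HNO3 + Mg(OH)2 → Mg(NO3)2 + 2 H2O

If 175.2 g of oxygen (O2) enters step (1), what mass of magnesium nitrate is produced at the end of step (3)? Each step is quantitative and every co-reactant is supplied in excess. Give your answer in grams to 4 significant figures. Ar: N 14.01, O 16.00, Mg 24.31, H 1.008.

M(O2) = 2(16.00) = 32.00 g/mol.
M(Mg(NO3)2) = 24.31 + 2(14.01) + 6(16.00) = 148.33 g/mol.
n(O2) = 175.2 / 32.00 = 5.4750 mol.
Reaction (1): O2→NO2 ratio 1:2 ⇒ n(NO2) = 10.950 mol.
Reaction (2): NO2→HNO3 ratio 3:2 ⇒ n(HNO3) = 7.3000 mol.
Reaction (3): HNO3→Mg(NO3)2 ratio 2:1 ⇒ n(Mg(NO3)2) = 3.6500 mol.
Mass of Mg(NO3)2 = 3.6500 × 148.33 = 541.40 g.

541.4 g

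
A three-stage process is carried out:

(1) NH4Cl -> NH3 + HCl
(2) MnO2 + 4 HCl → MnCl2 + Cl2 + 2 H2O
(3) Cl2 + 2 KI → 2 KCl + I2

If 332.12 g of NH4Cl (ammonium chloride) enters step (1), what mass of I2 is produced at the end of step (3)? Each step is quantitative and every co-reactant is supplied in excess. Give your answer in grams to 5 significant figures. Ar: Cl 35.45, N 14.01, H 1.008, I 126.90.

M(NH4Cl) = 14.01 + 4(1.008) + 35.45 = 53.492 g/mol.
M(I2) = 2(126.90) = 253.80 g/mol.
n(NH4Cl) = 332.12 / 53.492 = 6.20878 mol.
Reaction (1): NH4Cl→HCl ratio 1:1 ⇒ n(HCl) = 6.20878 mol.
Reaction (2): HCl→Cl2 ratio 4:1 ⇒ n(Cl2) = 1.55219 mol.
Reaction (3): Cl2→I2 ratio 1:1 ⇒ n(I2) = 1.55219 mol.
Mass of I2 = 1.55219 × 253.80 = 393.947 g.

393.95 g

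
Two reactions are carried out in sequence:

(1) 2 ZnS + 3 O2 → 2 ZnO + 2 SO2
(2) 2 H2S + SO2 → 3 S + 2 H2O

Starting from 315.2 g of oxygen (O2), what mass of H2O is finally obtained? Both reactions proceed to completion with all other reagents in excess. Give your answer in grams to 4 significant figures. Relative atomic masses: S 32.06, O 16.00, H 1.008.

236.6 g

M(O2) = 2(16.00) = 32.00 g/mol.
M(H2O) = 2(1.008) + 16.00 = 18.016 g/mol.
n(O2) = 315.20 / 32.00 = 9.8500 mol.
Step 1 gives a 3:2 ratio of O2 to SO2, so n(SO2) = 6.5667 mol.
In step 2 the SO2:H2O ratio is 1:2, so n(H2O) = 13.133 mol.
Mass of H2O = 13.133 × 18.016 = 236.61 g.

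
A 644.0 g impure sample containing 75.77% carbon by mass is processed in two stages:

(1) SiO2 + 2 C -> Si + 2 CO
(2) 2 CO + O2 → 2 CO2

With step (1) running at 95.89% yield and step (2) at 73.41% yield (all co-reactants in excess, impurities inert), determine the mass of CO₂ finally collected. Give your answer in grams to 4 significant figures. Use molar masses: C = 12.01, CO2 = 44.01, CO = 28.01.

Pure C = 644.0 × 0.7577 = 487.96 g.
n(C) = 487.96 / 12.01 = 40.629 mol.
Step 1 (C:CO = 2:2): theoretical n(CO) = 40.629 mol; at 95.89% yield, n(CO) = 38.960 mol.
Step 2 (CO:CO2 = 2:2): theoretical n(CO2) = 38.960 mol, so theoretical mass = 38.960 × 44.01 = 1714.6 g.
At 73.41% yield, actual mass of CO2 = 1714.6 × 0.7341 = 1258.7 g.

1259 g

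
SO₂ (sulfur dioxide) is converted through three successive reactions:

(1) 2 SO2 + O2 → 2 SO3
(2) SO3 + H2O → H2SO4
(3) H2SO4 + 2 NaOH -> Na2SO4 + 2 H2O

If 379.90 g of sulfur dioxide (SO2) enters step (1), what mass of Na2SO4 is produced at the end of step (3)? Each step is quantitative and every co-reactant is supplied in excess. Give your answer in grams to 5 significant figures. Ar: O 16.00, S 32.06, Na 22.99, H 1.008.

842.35 g

M(SO2) = 32.06 + 2(16.00) = 64.06 g/mol.
M(Na2SO4) = 2(22.99) + 32.06 + 4(16.00) = 142.04 g/mol.
n(SO2) = 379.90 / 64.06 = 5.93038 mol.
Reaction (1): SO2→SO3 ratio 2:2 ⇒ n(SO3) = 5.93038 mol.
Reaction (2): SO3→H2SO4 ratio 1:1 ⇒ n(H2SO4) = 5.93038 mol.
Reaction (3): H2SO4→Na2SO4 ratio 1:1 ⇒ n(Na2SO4) = 5.93038 mol.
Mass of Na2SO4 = 5.93038 × 142.04 = 842.351 g.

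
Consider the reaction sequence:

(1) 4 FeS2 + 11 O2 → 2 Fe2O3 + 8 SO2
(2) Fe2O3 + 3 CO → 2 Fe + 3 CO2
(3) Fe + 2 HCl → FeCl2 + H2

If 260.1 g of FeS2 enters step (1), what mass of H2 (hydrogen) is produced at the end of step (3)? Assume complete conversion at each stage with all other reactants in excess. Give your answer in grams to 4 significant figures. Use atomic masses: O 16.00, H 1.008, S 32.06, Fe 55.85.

M(FeS2) = 55.85 + 2(32.06) = 119.97 g/mol.
M(H2) = 2(1.008) = 2.016 g/mol.
n(FeS2) = 260.1 / 119.97 = 2.1680 mol.
Reaction (1): FeS2→Fe2O3 ratio 4:2 ⇒ n(Fe2O3) = 1.0840 mol.
Reaction (2): Fe2O3→Fe ratio 1:2 ⇒ n(Fe) = 2.1680 mol.
Reaction (3): Fe→H2 ratio 1:1 ⇒ n(H2) = 2.1680 mol.
Mass of H2 = 2.1680 × 2.016 = 4.3708 g.

4.371 g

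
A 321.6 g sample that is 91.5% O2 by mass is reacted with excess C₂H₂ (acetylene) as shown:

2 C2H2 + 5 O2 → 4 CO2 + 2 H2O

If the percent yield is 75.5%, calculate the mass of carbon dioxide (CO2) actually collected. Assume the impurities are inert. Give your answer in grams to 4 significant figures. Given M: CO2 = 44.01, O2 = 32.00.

244.4 g

Pure O2 available = 321.6 g × 0.915 = 294.26 g.
n(O2) = 294.26 g / 32.00 g/mol = 9.1958 mol.
From the equation the O2:CO2 mole ratio is 5:4, so n(CO2) = 9.1958 × 4/5 = 7.3566 mol.
Mass of CO2 = 7.3566 mol × 44.01 g/mol = 323.76 g.
Actual mass collected = 323.76 g × 0.755 = 244.44 g.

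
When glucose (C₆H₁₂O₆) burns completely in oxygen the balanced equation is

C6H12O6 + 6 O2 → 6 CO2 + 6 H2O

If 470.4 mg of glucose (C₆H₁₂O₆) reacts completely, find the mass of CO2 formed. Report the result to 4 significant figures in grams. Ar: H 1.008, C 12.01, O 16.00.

0.6895 g

M(C6H12O6) = 6(12.01) + 12(1.008) + 6(16.00) = 180.156 g/mol.
M(CO2) = 12.01 + 2(16.00) = 44.01 g/mol.
Convert: 470.4 mg = 0.47040 g.
n(C6H12O6) = 0.47040 g / 180.156 g/mol = 0.0026111 mol.
From the equation the C6H12O6:CO2 mole ratio is 1:6, so n(CO2) = 0.0026111 × 6/1 = 0.015666 mol.
Mass of CO2 = 0.015666 mol × 44.01 g/mol = 0.68948 g.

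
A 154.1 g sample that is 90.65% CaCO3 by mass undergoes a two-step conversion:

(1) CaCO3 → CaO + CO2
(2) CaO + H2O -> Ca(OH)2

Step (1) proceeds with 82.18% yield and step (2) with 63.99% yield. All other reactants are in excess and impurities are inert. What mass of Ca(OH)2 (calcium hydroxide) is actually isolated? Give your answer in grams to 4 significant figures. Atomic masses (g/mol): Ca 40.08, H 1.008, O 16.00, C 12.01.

54.38 g

Pure CaCO3 = 154.1 × 0.9065 = 139.69 g.
M(CaCO3) = 40.08 + 12.01 + 3(16.00) = 100.09 g/mol.
M(Ca(OH)2) = 40.08 + 2(16.00) + 2(1.008) = 74.096 g/mol.
n(CaCO3) = 139.69 / 100.09 = 1.3957 mol.
Step 1 (CaCO3:CaO = 1:1): theoretical n(CaO) = 1.3957 mol; at 82.18% yield, n(CaO) = 1.1470 mol.
Step 2 (CaO:Ca(OH)2 = 1:1): theoretical n(Ca(OH)2) = 1.1470 mol, so theoretical mass = 1.1470 × 74.096 = 84.985 g.
At 63.99% yield, actual mass of Ca(OH)2 = 84.985 × 0.6399 = 54.382 g.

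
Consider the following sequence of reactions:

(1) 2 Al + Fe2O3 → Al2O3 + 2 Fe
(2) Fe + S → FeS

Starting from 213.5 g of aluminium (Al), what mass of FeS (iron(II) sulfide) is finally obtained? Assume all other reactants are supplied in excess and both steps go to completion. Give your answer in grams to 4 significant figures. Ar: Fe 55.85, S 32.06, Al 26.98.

M(Al) = 26.98 g/mol.
M(FeS) = 55.85 + 32.06 = 87.91 g/mol.
n(Al) = 213.50 / 26.98 = 7.9133 mol.
Step 1 gives a 2:2 ratio of Al to Fe, so n(Fe) = 7.9133 mol.
In step 2 the Fe:FeS ratio is 1:1, so n(FeS) = 7.9133 mol.
Mass of FeS = 7.9133 × 87.91 = 695.66 g.

695.7 g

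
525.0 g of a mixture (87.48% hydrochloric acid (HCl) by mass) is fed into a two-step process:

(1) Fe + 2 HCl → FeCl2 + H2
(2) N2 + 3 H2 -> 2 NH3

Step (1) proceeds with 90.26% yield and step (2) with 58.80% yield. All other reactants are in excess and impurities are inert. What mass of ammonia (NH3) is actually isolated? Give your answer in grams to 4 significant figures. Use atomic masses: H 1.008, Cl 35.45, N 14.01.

37.96 g

Pure HCl = 525.0 × 0.8748 = 459.27 g.
M(HCl) = 1.008 + 35.45 = 36.458 g/mol.
M(NH3) = 14.01 + 3(1.008) = 17.034 g/mol.
n(HCl) = 459.27 / 36.458 = 12.597 mol.
Step 1 (HCl:H2 = 2:1): theoretical n(H2) = 6.2986 mol; at 90.26% yield, n(H2) = 5.6851 mol.
Step 2 (H2:NH3 = 3:2): theoretical n(NH3) = 3.7901 mol, so theoretical mass = 3.7901 × 17.034 = 64.560 g.
At 58.80% yield, actual mass of NH3 = 64.560 × 0.5880 = 37.961 g.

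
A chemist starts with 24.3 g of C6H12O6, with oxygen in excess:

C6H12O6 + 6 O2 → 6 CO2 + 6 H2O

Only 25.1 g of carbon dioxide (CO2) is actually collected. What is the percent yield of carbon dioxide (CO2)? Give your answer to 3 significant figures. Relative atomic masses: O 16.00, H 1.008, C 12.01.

M(C6H12O6) = 6(12.01) + 12(1.008) + 6(16.00) = 180.156 g/mol.
M(CO2) = 12.01 + 2(16.00) = 44.01 g/mol.
n(C6H12O6) = 24.30 g / 180.156 g/mol = 0.1349 mol.
From the equation the C6H12O6:CO2 mole ratio is 1:6, so n(CO2) = 0.1349 × 6/1 = 0.8093 mol.
Mass of CO2 = 0.8093 mol × 44.01 g/mol = 35.62 g.
This is the theoretical yield. Percent yield = 25.1 g / 35.62 g × 100% = 70.47%.

70.5 %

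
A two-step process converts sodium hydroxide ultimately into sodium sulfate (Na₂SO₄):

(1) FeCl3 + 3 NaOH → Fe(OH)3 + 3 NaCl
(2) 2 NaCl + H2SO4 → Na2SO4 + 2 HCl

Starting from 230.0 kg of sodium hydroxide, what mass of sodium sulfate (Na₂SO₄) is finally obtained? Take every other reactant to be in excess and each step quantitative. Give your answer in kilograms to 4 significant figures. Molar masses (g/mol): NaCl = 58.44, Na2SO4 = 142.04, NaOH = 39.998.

408.4 kg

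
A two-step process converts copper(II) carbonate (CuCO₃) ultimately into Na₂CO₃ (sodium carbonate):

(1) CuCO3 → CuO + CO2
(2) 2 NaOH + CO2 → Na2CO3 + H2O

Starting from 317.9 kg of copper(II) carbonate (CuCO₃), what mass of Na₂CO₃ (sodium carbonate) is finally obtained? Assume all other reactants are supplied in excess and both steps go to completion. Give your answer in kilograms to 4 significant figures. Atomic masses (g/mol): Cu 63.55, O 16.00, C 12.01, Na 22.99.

M(CuCO3) = 63.55 + 12.01 + 3(16.00) = 123.56 g/mol.
M(Na2CO3) = 2(22.99) + 12.01 + 3(16.00) = 105.99 g/mol.
317.9 kg = 317900 g.
n(CuCO3) = 317900 / 123.56 = 2572.8 mol.
Step 1 gives a 1:1 ratio of CuCO3 to CO2, so n(CO2) = 2572.8 mol.
In step 2 the CO2:Na2CO3 ratio is 1:1, so n(Na2CO3) = 2572.8 mol.
Mass of Na2CO3 = 2572.8 × 105.99 = 272700 g = 272.7 kg.

272.7 kg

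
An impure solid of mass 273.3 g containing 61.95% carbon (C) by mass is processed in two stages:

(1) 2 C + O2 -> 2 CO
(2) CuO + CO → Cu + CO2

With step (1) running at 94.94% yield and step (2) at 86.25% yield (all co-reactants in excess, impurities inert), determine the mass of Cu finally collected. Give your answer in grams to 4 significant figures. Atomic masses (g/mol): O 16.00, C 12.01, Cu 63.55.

733.6 g

Pure C = 273.3 × 0.6195 = 169.31 g.
M(C) = 12.01 g/mol.
M(Cu) = 63.55 g/mol.
n(C) = 169.31 / 12.01 = 14.097 mol.
Step 1 (C:CO = 2:2): theoretical n(CO) = 14.097 mol; at 94.94% yield, n(CO) = 13.384 mol.
Step 2 (CO:Cu = 1:1): theoretical n(Cu) = 13.384 mol, so theoretical mass = 13.384 × 63.55 = 850.56 g.
At 86.25% yield, actual mass of Cu = 850.56 × 0.8625 = 733.60 g.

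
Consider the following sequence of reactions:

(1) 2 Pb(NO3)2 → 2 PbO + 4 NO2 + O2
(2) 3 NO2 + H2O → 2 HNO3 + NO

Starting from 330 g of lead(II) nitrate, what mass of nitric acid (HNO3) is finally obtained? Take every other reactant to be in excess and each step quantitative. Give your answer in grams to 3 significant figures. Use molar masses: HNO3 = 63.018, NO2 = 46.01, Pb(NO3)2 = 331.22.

83.7 g

n(Pb(NO3)2) = 330.0 / 331.22 = 0.9963 mol.
Step 1 gives a 2:4 ratio of Pb(NO3)2 to NO2, so n(NO2) = 1.993 mol.
In step 2 the NO2:HNO3 ratio is 3:2, so n(HNO3) = 1.328 mol.
Mass of HNO3 = 1.328 × 63.018 = 83.71 g.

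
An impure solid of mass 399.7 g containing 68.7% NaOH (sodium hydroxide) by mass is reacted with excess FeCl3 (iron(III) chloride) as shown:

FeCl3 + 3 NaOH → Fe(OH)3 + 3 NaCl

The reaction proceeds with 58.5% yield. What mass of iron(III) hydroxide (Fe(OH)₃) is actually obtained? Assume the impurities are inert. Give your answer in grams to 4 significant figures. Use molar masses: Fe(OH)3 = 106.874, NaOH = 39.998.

Pure NaOH available = 399.7 g × 0.687 = 274.59 g.
n(NaOH) = 274.59 g / 39.998 g/mol = 6.8652 mol.
From the equation the NaOH:Fe(OH)3 mole ratio is 3:1, so n(Fe(OH)3) = 6.8652 × 1/3 = 2.2884 mol.
Mass of Fe(OH)3 = 2.2884 mol × 106.874 g/mol = 244.57 g.
Actual mass collected = 244.57 g × 0.585 = 143.07 g.

143.1 g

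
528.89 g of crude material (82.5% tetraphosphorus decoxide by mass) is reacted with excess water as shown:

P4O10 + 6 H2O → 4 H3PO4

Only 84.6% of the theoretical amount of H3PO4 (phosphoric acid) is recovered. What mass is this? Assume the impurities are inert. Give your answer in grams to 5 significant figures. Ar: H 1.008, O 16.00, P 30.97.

509.70 g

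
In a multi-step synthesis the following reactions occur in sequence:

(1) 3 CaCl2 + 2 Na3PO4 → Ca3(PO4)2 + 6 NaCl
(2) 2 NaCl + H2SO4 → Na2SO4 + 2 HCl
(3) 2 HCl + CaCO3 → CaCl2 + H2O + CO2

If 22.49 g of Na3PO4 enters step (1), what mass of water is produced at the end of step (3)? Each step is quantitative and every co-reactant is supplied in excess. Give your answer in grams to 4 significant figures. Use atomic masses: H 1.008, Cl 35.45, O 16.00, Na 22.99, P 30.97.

3.707 g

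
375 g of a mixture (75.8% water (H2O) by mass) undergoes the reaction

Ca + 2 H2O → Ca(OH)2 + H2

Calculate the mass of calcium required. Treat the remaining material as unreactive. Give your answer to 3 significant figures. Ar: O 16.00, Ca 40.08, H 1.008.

Mass of pure H2O = 375 g × 0.758 = 284.2 g.
M(H2O) = 2(1.008) + 16.00 = 18.016 g/mol.
M(Ca) = 40.08 g/mol.
n(H2O) = 284.2 g / 18.016 g/mol = 15.78 mol.
From the equation the H2O:Ca mole ratio is 2:1, so n(Ca) = 15.78 × 1/2 = 7.889 mol.
Mass of Ca = 7.889 mol × 40.08 g/mol = 316.2 g.

316 g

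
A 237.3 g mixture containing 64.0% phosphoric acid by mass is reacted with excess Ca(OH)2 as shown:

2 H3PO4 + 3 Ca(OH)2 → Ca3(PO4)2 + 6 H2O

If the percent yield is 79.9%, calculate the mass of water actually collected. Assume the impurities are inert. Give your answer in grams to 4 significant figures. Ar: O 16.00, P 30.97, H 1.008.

Pure H3PO4 available = 237.3 g × 0.640 = 151.87 g.
M(H3PO4) = 3(1.008) + 30.97 + 4(16.00) = 97.994 g/mol.
M(H2O) = 2(1.008) + 16.00 = 18.016 g/mol.
n(H3PO4) = 151.87 g / 97.994 g/mol = 1.5498 mol.
From the equation the H3PO4:H2O mole ratio is 2:6, so n(H2O) = 1.5498 × 6/2 = 4.6494 mol.
Mass of H2O = 4.6494 mol × 18.016 g/mol = 83.764 g.
Actual mass collected = 83.764 g × 0.799 = 66.928 g.

66.93 g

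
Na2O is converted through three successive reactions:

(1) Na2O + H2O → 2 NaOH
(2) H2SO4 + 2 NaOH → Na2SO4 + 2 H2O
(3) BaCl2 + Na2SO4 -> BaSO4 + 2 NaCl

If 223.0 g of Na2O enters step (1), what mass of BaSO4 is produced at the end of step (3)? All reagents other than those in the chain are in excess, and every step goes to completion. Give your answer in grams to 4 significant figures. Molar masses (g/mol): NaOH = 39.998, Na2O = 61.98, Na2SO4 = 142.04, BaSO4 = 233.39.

839.7 g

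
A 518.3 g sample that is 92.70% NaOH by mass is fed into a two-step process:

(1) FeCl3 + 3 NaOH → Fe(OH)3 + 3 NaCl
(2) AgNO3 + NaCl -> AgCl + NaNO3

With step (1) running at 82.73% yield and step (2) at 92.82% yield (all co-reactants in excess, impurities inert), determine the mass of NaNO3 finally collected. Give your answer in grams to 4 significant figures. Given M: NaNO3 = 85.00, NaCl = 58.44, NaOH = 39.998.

784.1 g

Pure NaOH = 518.3 × 0.9270 = 480.46 g.
n(NaOH) = 480.46 / 39.998 = 12.012 mol.
Step 1 (NaOH:NaCl = 3:3): theoretical n(NaCl) = 12.012 mol; at 82.73% yield, n(NaCl) = 9.9377 mol.
Step 2 (NaCl:NaNO3 = 1:1): theoretical n(NaNO3) = 9.9377 mol, so theoretical mass = 9.9377 × 85.00 = 844.70 g.
At 92.82% yield, actual mass of NaNO3 = 844.70 × 0.9282 = 784.05 g.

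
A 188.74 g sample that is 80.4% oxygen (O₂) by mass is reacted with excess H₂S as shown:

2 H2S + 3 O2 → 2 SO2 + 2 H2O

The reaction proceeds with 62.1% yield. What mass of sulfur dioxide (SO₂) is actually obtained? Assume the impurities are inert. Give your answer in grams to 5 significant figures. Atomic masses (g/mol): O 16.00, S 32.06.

Pure O2 available = 188.74 g × 0.804 = 151.747 g.
M(O2) = 2(16.00) = 32.00 g/mol.
M(SO2) = 32.06 + 2(16.00) = 64.06 g/mol.
n(O2) = 151.747 g / 32.00 g/mol = 4.74209 mol.
From the equation the O2:SO2 mole ratio is 3:2, so n(SO2) = 4.74209 × 2/3 = 3.16140 mol.
Mass of SO2 = 3.16140 mol × 64.06 g/mol = 202.519 g.
Actual mass collected = 202.519 g × 0.621 = 125.764 g.

125.76 g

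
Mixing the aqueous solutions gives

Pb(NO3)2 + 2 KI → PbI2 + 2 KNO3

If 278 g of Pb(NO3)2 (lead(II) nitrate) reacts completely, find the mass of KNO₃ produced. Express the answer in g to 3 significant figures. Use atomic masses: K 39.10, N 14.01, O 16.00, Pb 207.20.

170 g

M(Pb(NO3)2) = 207.20 + 2(14.01) + 6(16.00) = 331.22 g/mol.
M(KNO3) = 39.10 + 14.01 + 3(16.00) = 101.11 g/mol.
n(Pb(NO3)2) = 278.0 g / 331.22 g/mol = 0.8393 mol.
From the equation the Pb(NO3)2:KNO3 mole ratio is 1:2, so n(KNO3) = 0.8393 × 2/1 = 1.679 mol.
Mass of KNO3 = 1.679 mol × 101.11 g/mol = 169.7 g.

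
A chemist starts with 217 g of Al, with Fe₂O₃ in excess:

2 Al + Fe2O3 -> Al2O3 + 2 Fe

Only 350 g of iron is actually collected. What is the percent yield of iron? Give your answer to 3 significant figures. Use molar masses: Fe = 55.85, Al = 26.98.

77.9 %

n(Al) = 217.0 g / 26.98 g/mol = 8.043 mol.
From the equation the Al:Fe mole ratio is 2:2, so n(Fe) = 8.043 × 2/2 = 8.043 mol.
Mass of Fe = 8.043 mol × 55.85 g/mol = 449.2 g.
This is the theoretical yield. Percent yield = 350 g / 449.2 g × 100% = 77.92%.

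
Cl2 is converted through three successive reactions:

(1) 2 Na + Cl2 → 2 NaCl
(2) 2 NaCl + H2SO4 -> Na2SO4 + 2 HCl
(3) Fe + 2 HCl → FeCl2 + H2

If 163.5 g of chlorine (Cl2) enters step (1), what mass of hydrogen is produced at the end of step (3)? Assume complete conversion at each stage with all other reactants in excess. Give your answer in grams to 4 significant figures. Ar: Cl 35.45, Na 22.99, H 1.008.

4.649 g

M(Cl2) = 2(35.45) = 70.90 g/mol.
M(H2) = 2(1.008) = 2.016 g/mol.
n(Cl2) = 163.5 / 70.90 = 2.3061 mol.
Reaction (1): Cl2→NaCl ratio 1:2 ⇒ n(NaCl) = 4.6121 mol.
Reaction (2): NaCl→HCl ratio 2:2 ⇒ n(HCl) = 4.6121 mol.
Reaction (3): HCl→H2 ratio 2:1 ⇒ n(H2) = 2.3061 mol.
Mass of H2 = 2.3061 × 2.016 = 4.6490 g.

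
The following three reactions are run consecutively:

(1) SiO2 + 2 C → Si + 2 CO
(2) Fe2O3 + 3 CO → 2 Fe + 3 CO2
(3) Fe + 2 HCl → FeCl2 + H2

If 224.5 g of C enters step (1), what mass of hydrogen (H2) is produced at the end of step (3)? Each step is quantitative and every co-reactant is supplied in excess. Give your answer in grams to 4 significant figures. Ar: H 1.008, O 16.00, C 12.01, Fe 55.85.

25.12 g

M(C) = 12.01 g/mol.
M(H2) = 2(1.008) = 2.016 g/mol.
n(C) = 224.5 / 12.01 = 18.693 mol.
Reaction (1): C→CO ratio 2:2 ⇒ n(CO) = 18.693 mol.
Reaction (2): CO→Fe ratio 3:2 ⇒ n(Fe) = 12.462 mol.
Reaction (3): Fe→H2 ratio 1:1 ⇒ n(H2) = 12.462 mol.
Mass of H2 = 12.462 × 2.016 = 25.123 g.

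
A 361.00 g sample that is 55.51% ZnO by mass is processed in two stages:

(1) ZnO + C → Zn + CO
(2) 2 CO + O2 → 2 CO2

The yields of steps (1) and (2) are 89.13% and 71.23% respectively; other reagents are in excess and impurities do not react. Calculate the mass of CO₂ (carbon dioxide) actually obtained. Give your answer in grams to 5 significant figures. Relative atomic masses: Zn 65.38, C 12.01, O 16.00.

68.802 g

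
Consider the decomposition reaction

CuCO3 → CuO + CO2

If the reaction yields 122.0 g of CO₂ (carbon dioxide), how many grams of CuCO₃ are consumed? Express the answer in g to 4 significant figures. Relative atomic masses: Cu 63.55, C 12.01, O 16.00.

M(CO2) = 12.01 + 2(16.00) = 44.01 g/mol.
M(CuCO3) = 63.55 + 12.01 + 3(16.00) = 123.56 g/mol.
n(CO2) = 122.00 g / 44.01 g/mol = 2.7721 mol.
From the equation the CO2:CuCO3 mole ratio is 1:1, so n(CuCO3) = 2.7721 × 1/1 = 2.7721 mol.
Mass of CuCO3 = 2.7721 mol × 123.56 g/mol = 342.52 g.

342.5 g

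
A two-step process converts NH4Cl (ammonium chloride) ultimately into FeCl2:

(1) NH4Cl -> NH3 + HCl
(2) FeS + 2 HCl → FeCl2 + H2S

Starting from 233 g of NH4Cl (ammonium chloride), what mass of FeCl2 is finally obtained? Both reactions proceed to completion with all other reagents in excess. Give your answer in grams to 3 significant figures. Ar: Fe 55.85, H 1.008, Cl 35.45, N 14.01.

276 g

M(NH4Cl) = 14.01 + 4(1.008) + 35.45 = 53.492 g/mol.
M(FeCl2) = 55.85 + 2(35.45) = 126.75 g/mol.
n(NH4Cl) = 233.0 / 53.492 = 4.356 mol.
Step 1 gives a 1:1 ratio of NH4Cl to HCl, so n(HCl) = 4.356 mol.
In step 2 the HCl:FeCl2 ratio is 2:1, so n(FeCl2) = 2.178 mol.
Mass of FeCl2 = 2.178 × 126.75 = 276.0 g.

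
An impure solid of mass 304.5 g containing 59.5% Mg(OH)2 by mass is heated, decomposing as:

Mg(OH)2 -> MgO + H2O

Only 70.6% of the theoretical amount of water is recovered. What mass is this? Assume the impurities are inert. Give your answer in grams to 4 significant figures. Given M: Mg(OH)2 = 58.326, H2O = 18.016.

39.51 g

Pure Mg(OH)2 available = 304.5 g × 0.595 = 181.18 g.
n(Mg(OH)2) = 181.18 g / 58.326 g/mol = 3.1063 mol.
From the equation the Mg(OH)2:H2O mole ratio is 1:1, so n(H2O) = 3.1063 × 1/1 = 3.1063 mol.
Mass of H2O = 3.1063 mol × 18.016 g/mol = 55.963 g.
Actual mass collected = 55.963 g × 0.706 = 39.510 g.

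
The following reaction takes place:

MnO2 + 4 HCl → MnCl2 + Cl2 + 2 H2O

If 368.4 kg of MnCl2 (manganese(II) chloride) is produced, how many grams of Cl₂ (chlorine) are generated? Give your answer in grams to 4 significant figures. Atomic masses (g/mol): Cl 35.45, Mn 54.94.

207600 g

M(MnCl2) = 54.94 + 2(35.45) = 125.84 g/mol.
M(Cl2) = 2(35.45) = 70.90 g/mol.
Convert: 368.4 kg = 368400 g.
n(MnCl2) = 368400 g / 125.84 g/mol = 2927.5 mol.
From the equation the MnCl2:Cl2 mole ratio is 1:1, so n(Cl2) = 2927.5 × 1/1 = 2927.5 mol.
Mass of Cl2 = 2927.5 mol × 70.90 g/mol = 207560 g.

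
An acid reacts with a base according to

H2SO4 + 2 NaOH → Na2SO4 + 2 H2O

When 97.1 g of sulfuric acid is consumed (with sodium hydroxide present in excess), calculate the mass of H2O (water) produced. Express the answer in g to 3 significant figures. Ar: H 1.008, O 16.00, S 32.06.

35.7 g

M(H2SO4) = 2(1.008) + 32.06 + 4(16.00) = 98.076 g/mol.
M(H2O) = 2(1.008) + 16.00 = 18.016 g/mol.
n(H2SO4) = 97.10 g / 98.076 g/mol = 0.9900 mol.
From the equation the H2SO4:H2O mole ratio is 1:2, so n(H2O) = 0.9900 × 2/1 = 1.980 mol.
Mass of H2O = 1.980 mol × 18.016 g/mol = 35.67 g.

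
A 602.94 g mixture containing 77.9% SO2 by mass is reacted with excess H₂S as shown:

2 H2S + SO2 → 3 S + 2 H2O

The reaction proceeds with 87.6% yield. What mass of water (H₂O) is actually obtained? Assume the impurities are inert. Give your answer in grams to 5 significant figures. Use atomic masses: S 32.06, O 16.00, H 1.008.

231.43 g

Pure SO2 available = 602.94 g × 0.779 = 469.690 g.
M(SO2) = 32.06 + 2(16.00) = 64.06 g/mol.
M(H2O) = 2(1.008) + 16.00 = 18.016 g/mol.
n(SO2) = 469.690 g / 64.06 g/mol = 7.33204 mol.
From the equation the SO2:H2O mole ratio is 1:2, so n(H2O) = 7.33204 × 2/1 = 14.6641 mol.
Mass of H2O = 14.6641 mol × 18.016 g/mol = 264.188 g.
Actual mass collected = 264.188 g × 0.876 = 231.429 g.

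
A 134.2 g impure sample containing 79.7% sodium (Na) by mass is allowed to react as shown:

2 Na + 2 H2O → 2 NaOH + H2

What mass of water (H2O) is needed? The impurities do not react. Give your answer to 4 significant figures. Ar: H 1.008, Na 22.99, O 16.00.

Mass of pure Na = 134.2 g × 0.797 = 106.96 g.
M(Na) = 22.99 g/mol.
M(H2O) = 2(1.008) + 16.00 = 18.016 g/mol.
n(Na) = 106.96 g / 22.99 g/mol = 4.6523 mol.
From the equation the Na:H2O mole ratio is 2:2, so n(H2O) = 4.6523 × 2/2 = 4.6523 mol.
Mass of H2O = 4.6523 mol × 18.016 g/mol = 83.817 g.

83.82 g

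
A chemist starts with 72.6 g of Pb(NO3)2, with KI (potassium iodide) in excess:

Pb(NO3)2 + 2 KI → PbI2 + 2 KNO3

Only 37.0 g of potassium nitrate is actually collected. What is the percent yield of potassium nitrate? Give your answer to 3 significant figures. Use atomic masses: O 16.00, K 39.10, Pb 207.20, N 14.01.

83.5 %

M(Pb(NO3)2) = 207.20 + 2(14.01) + 6(16.00) = 331.22 g/mol.
M(KNO3) = 39.10 + 14.01 + 3(16.00) = 101.11 g/mol.
n(Pb(NO3)2) = 72.60 g / 331.22 g/mol = 0.2192 mol.
From the equation the Pb(NO3)2:KNO3 mole ratio is 1:2, so n(KNO3) = 0.2192 × 2/1 = 0.4384 mol.
Mass of KNO3 = 0.4384 mol × 101.11 g/mol = 44.32 g.
This is the theoretical yield. Percent yield = 37.0 g / 44.32 g × 100% = 83.48%.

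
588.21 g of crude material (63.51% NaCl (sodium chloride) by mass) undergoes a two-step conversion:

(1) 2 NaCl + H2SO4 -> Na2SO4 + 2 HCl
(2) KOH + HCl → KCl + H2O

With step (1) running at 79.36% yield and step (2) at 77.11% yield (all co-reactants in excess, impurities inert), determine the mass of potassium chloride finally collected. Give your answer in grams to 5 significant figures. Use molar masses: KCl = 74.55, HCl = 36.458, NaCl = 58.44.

291.62 g

Pure NaCl = 588.21 × 0.6351 = 373.572 g.
n(NaCl) = 373.572 / 58.44 = 6.39241 mol.
Step 1 (NaCl:HCl = 2:2): theoretical n(HCl) = 6.39241 mol; at 79.36% yield, n(HCl) = 5.07301 mol.
Step 2 (HCl:KCl = 1:1): theoretical n(KCl) = 5.07301 mol, so theoretical mass = 5.07301 × 74.55 = 378.193 g.
At 77.11% yield, actual mass of KCl = 378.193 × 0.7711 = 291.625 g.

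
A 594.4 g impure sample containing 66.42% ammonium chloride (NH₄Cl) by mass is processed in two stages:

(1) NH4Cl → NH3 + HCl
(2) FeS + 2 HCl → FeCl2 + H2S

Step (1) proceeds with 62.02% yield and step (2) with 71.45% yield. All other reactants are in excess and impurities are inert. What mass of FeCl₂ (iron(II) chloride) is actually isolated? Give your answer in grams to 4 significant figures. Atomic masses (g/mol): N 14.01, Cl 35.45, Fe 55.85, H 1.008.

Pure NH4Cl = 594.4 × 0.6642 = 394.80 g.
M(NH4Cl) = 14.01 + 4(1.008) + 35.45 = 53.492 g/mol.
M(FeCl2) = 55.85 + 2(35.45) = 126.75 g/mol.
n(NH4Cl) = 394.80 / 53.492 = 7.3806 mol.
Step 1 (NH4Cl:HCl = 1:1): theoretical n(HCl) = 7.3806 mol; at 62.02% yield, n(HCl) = 4.5774 mol.
Step 2 (HCl:FeCl2 = 2:1): theoretical n(FeCl2) = 2.2887 mol, so theoretical mass = 2.2887 × 126.75 = 290.09 g.
At 71.45% yield, actual mass of FeCl2 = 290.09 × 0.7145 = 207.27 g.

207.3 g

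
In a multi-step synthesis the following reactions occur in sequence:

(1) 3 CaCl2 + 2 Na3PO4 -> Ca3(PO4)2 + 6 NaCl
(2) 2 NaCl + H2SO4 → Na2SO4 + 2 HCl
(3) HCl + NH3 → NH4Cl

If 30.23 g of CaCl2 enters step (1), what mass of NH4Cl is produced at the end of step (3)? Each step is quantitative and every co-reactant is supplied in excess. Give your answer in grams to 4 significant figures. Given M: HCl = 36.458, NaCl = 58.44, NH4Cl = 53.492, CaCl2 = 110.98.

29.14 g

n(CaCl2) = 30.23 / 110.98 = 0.27239 mol.
Reaction (1): CaCl2→NaCl ratio 3:6 ⇒ n(NaCl) = 0.54478 mol.
Reaction (2): NaCl→HCl ratio 2:2 ⇒ n(HCl) = 0.54478 mol.
Reaction (3): HCl→NH4Cl ratio 1:1 ⇒ n(NH4Cl) = 0.54478 mol.
Mass of NH4Cl = 0.54478 × 53.492 = 29.142 g.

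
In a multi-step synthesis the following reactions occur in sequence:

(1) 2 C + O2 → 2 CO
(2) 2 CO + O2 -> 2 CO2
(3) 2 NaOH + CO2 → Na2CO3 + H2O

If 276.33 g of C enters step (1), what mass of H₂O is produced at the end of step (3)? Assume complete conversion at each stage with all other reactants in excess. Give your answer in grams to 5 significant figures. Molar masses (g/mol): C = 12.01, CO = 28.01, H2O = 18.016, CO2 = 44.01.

n(C) = 276.33 / 12.01 = 23.0083 mol.
Reaction (1): C→CO ratio 2:2 ⇒ n(CO) = 23.0083 mol.
Reaction (2): CO→CO2 ratio 2:2 ⇒ n(CO2) = 23.0083 mol.
Reaction (3): CO2→H2O ratio 1:1 ⇒ n(H2O) = 23.0083 mol.
Mass of H2O = 23.0083 × 18.016 = 414.518 g.

414.52 g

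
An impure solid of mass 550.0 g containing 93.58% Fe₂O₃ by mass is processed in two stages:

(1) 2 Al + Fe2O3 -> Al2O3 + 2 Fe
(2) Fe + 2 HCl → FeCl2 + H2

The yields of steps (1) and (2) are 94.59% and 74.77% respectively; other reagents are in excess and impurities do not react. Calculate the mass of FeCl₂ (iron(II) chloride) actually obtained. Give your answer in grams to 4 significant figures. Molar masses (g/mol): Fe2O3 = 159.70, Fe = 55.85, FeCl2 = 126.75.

Pure Fe2O3 = 550.0 × 0.9358 = 514.69 g.
n(Fe2O3) = 514.69 / 159.70 = 3.2229 mol.
Step 1 (Fe2O3:Fe = 1:2): theoretical n(Fe) = 6.4457 mol; at 94.59% yield, n(Fe) = 6.0970 mol.
Step 2 (Fe:FeCl2 = 1:1): theoretical n(FeCl2) = 6.0970 mol, so theoretical mass = 6.0970 × 126.75 = 772.79 g.
At 74.77% yield, actual mass of FeCl2 = 772.79 × 0.7477 = 577.82 g.

577.8 g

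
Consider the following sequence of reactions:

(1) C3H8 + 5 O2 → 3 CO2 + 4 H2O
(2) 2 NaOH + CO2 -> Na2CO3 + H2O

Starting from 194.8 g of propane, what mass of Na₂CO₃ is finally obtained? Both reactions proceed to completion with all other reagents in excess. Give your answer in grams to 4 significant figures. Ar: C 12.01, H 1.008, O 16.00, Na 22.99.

1405 g

M(C3H8) = 3(12.01) + 8(1.008) = 44.094 g/mol.
M(Na2CO3) = 2(22.99) + 12.01 + 3(16.00) = 105.99 g/mol.
n(C3H8) = 194.80 / 44.094 = 4.4178 mol.
Step 1 gives a 1:3 ratio of C3H8 to CO2, so n(CO2) = 13.254 mol.
In step 2 the CO2:Na2CO3 ratio is 1:1, so n(Na2CO3) = 13.254 mol.
Mass of Na2CO3 = 13.254 × 105.99 = 1404.7 g.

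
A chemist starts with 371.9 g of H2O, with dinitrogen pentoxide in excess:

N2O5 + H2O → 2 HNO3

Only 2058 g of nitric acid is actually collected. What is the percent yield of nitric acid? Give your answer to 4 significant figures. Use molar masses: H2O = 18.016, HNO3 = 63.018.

79.10 %

n(H2O) = 371.90 g / 18.016 g/mol = 20.643 mol.
From the equation the H2O:HNO3 mole ratio is 1:2, so n(HNO3) = 20.643 × 2/1 = 41.286 mol.
Mass of HNO3 = 41.286 mol × 63.018 g/mol = 2601.7 g.
This is the theoretical yield. Percent yield = 2058 g / 2601.7 g × 100% = 79.101%.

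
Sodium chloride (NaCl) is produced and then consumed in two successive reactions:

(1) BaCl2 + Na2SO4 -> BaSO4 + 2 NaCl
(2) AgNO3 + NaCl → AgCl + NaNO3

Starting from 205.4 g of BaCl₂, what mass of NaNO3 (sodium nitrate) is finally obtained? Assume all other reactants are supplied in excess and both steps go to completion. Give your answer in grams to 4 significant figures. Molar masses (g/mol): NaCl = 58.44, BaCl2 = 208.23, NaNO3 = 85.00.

167.7 g

n(BaCl2) = 205.40 / 208.23 = 0.98641 mol.
Step 1 gives a 1:2 ratio of BaCl2 to NaCl, so n(NaCl) = 1.9728 mol.
In step 2 the NaCl:NaNO3 ratio is 1:1, so n(NaNO3) = 1.9728 mol.
Mass of NaNO3 = 1.9728 × 85.00 = 167.69 g.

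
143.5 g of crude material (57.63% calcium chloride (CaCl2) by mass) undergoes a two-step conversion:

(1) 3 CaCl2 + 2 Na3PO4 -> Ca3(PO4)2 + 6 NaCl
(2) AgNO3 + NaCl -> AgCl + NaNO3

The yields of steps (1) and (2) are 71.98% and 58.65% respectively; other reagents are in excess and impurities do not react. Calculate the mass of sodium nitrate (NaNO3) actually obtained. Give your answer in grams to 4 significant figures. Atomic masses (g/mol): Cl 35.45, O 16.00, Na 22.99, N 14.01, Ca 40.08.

53.48 g

Pure CaCl2 = 143.5 × 0.5763 = 82.699 g.
M(CaCl2) = 40.08 + 2(35.45) = 110.98 g/mol.
M(NaNO3) = 22.99 + 14.01 + 3(16.00) = 85.00 g/mol.
n(CaCl2) = 82.699 / 110.98 = 0.74517 mol.
Step 1 (CaCl2:NaCl = 3:6): theoretical n(NaCl) = 1.4903 mol; at 71.98% yield, n(NaCl) = 1.0727 mol.
Step 2 (NaCl:NaNO3 = 1:1): theoretical n(NaNO3) = 1.0727 mol, so theoretical mass = 1.0727 × 85.00 = 91.184 g.
At 58.65% yield, actual mass of NaNO3 = 91.184 × 0.5865 = 53.479 g.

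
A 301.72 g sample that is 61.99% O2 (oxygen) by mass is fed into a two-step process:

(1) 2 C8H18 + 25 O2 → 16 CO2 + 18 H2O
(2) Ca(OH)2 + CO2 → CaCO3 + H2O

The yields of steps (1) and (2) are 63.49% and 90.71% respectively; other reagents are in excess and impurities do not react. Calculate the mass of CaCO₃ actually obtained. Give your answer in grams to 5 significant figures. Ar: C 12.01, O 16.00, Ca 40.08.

Pure O2 = 301.72 × 0.6199 = 187.036 g.
M(O2) = 2(16.00) = 32.00 g/mol.
M(CaCO3) = 40.08 + 12.01 + 3(16.00) = 100.09 g/mol.
n(O2) = 187.036 / 32.00 = 5.84488 mol.
Step 1 (O2:CO2 = 25:16): theoretical n(CO2) = 3.74072 mol; at 63.49% yield, n(CO2) = 2.37499 mol.
Step 2 (CO2:CaCO3 = 1:1): theoretical n(CaCO3) = 2.37499 mol, so theoretical mass = 2.37499 × 100.09 = 237.712 g.
At 90.71% yield, actual mass of CaCO3 = 237.712 × 0.9071 = 215.629 g.

215.63 g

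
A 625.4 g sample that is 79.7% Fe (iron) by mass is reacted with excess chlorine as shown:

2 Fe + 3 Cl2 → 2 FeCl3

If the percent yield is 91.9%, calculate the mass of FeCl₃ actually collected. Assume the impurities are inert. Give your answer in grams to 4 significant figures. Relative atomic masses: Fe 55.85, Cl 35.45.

1330 g

Pure Fe available = 625.4 g × 0.797 = 498.44 g.
M(Fe) = 55.85 g/mol.
M(FeCl3) = 55.85 + 3(35.45) = 162.20 g/mol.
n(Fe) = 498.44 g / 55.85 g/mol = 8.9247 mol.
From the equation the Fe:FeCl3 mole ratio is 2:2, so n(FeCl3) = 8.9247 × 2/2 = 8.9247 mol.
Mass of FeCl3 = 8.9247 mol × 162.20 g/mol = 1447.6 g.
Actual mass collected = 1447.6 g × 0.919 = 1330.3 g.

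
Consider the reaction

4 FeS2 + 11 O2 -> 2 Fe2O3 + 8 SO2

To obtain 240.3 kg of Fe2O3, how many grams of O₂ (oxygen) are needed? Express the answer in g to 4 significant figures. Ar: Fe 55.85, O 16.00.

M(Fe2O3) = 2(55.85) + 3(16.00) = 159.70 g/mol.
M(O2) = 2(16.00) = 32.00 g/mol.
Convert: 240.3 kg = 240300 g.
n(Fe2O3) = 240300 g / 159.70 g/mol = 1504.7 mol.
From the equation the Fe2O3:O2 mole ratio is 2:11, so n(O2) = 1504.7 × 11/2 = 8275.8 mol.
Mass of O2 = 8275.8 mol × 32.00 g/mol = 264830 g.

264800 g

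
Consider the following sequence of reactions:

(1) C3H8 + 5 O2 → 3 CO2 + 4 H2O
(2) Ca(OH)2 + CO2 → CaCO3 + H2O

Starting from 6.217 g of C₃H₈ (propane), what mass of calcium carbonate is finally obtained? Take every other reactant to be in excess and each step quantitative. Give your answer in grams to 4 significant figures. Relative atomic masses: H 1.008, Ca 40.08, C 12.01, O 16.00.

M(C3H8) = 3(12.01) + 8(1.008) = 44.094 g/mol.
M(CaCO3) = 40.08 + 12.01 + 3(16.00) = 100.09 g/mol.
n(C3H8) = 6.2170 / 44.094 = 0.14099 mol.
Step 1 gives a 1:3 ratio of C3H8 to CO2, so n(CO2) = 0.42298 mol.
In step 2 the CO2:CaCO3 ratio is 1:1, so n(CaCO3) = 0.42298 mol.
Mass of CaCO3 = 0.42298 × 100.09 = 42.336 g.

42.34 g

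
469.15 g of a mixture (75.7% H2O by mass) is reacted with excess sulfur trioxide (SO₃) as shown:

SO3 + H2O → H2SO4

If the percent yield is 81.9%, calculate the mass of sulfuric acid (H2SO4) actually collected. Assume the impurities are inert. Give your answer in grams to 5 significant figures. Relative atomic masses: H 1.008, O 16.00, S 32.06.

Pure H2O available = 469.15 g × 0.757 = 355.147 g.
M(H2O) = 2(1.008) + 16.00 = 18.016 g/mol.
M(H2SO4) = 2(1.008) + 32.06 + 4(16.00) = 98.076 g/mol.
n(H2O) = 355.147 g / 18.016 g/mol = 19.7128 mol.
From the equation the H2O:H2SO4 mole ratio is 1:1, so n(H2SO4) = 19.7128 × 1/1 = 19.7128 mol.
Mass of H2SO4 = 19.7128 mol × 98.076 g/mol = 1933.36 g.
Actual mass collected = 1933.36 g × 0.819 = 1583.42 g.

1583.4 g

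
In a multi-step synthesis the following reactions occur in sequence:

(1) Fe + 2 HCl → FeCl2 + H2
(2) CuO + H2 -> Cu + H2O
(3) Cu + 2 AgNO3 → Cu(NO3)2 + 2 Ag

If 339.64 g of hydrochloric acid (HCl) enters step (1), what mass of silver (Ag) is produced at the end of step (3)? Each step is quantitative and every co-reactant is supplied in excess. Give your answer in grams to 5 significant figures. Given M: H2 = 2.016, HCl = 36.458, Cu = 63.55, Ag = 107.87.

1004.9 g

n(HCl) = 339.64 / 36.458 = 9.31593 mol.
Reaction (1): HCl→H2 ratio 2:1 ⇒ n(H2) = 4.65796 mol.
Reaction (2): H2→Cu ratio 1:1 ⇒ n(Cu) = 4.65796 mol.
Reaction (3): Cu→Ag ratio 1:2 ⇒ n(Ag) = 9.31593 mol.
Mass of Ag = 9.31593 × 107.87 = 1004.91 g.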